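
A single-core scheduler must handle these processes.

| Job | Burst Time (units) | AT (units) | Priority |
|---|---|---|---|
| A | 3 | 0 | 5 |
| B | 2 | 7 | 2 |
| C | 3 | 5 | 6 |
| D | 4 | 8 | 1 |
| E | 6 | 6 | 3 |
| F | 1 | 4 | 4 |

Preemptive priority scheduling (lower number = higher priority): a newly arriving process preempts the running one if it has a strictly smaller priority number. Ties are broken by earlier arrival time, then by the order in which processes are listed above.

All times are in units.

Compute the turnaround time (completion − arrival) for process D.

4

Schedule: | A 0-3 | idle 3-4 | F 4-5 | C 5-6 | E 6-7 | B 7-8 | D 8-12 | B 12-13 | E 13-18 | C 18-20 |
Completion: A=3  B=13  C=20  D=12  E=18  F=5
Turnaround(D) = completion − arrival = 12 − 8 = 4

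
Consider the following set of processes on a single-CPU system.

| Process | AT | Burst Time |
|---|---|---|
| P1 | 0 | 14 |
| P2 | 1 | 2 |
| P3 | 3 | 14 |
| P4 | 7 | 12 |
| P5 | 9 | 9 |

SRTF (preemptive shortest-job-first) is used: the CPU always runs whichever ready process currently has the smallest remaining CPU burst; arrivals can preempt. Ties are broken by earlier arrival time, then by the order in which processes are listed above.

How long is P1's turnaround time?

Schedule: | P1 0-1 | P2 1-3 | P1 3-16 | P5 16-25 | P4 25-37 | P3 37-51 |
Completion: P1=16  P2=3  P3=51  P4=37  P5=25
Turnaround(P1) = completion − arrival = 16 − 0 = 16

16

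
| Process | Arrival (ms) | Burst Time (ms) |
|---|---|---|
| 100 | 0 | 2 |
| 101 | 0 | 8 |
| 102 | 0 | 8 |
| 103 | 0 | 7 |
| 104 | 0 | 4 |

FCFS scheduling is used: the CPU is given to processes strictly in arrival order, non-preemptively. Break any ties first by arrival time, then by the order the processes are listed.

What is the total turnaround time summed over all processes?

Timeline: | 100 0-2 | 101 2-10 | 102 10-18 | 103 18-25 | 104 25-29 |
Completion: 100=2  101=10  102=18  103=25  104=29
Turnaround = completion − arrival: 100=2, 101=10, 102=18, 103=25, 104=29
Total turnaround = 2 + 10 + 18 + 25 + 29 = 84

84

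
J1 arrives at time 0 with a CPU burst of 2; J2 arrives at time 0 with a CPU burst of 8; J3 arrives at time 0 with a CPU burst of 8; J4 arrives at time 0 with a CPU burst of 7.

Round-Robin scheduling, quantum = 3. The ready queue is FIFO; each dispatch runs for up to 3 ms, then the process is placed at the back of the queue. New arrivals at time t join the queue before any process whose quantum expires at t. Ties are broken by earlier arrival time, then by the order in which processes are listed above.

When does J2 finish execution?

22

Schedule: | J1 0-2 | J2 2-5 | J3 5-8 | J4 8-11 | J2 11-14 | J3 14-17 | J4 17-20 | J2 20-22 | J3 22-24 | J4 24-25 |
Completion: J1=2  J2=22  J3=24  J4=25
Turnaround (C−A): J1=2  J2=22  J3=24  J4=25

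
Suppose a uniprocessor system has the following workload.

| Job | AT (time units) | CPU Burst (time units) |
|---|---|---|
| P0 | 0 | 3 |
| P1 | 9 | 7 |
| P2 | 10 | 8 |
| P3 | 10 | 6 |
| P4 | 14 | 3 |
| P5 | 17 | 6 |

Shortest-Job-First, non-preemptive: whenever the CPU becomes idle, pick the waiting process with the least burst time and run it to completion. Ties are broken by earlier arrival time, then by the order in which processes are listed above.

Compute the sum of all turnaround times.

73

Timeline: | P0 0-3 | idle 3-9 | P1 9-16 | P4 16-19 | P3 19-25 | P5 25-31 | P2 31-39 |
Completion: P0=3  P1=16  P2=39  P3=25  P4=19  P5=31
Turnaround = completion − arrival: P0=3, P1=7, P2=29, P3=15, P4=5, P5=14
Total turnaround = 3 + 7 + 29 + 15 + 5 + 14 = 73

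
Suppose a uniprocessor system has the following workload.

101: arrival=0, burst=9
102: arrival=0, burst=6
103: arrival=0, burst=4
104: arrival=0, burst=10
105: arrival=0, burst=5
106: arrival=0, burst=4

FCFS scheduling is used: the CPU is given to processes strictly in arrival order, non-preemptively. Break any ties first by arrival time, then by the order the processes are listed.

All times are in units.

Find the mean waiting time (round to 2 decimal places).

17.67

Schedule: | 101 0-9 | 102 9-15 | 103 15-19 | 104 19-29 | 105 29-34 | 106 34-38 |
Completion: 101=9  102=15  103=19  104=29  105=34  106=38
Turnaround (C−A): 101=9  102=15  103=19  104=29  105=34  106=38
Waiting times: 101=0, 102=9, 103=15, 104=19, 105=29, 106=34
Average waiting = (0+9+15+19+29+34) / 6 = 106/6 = 17.67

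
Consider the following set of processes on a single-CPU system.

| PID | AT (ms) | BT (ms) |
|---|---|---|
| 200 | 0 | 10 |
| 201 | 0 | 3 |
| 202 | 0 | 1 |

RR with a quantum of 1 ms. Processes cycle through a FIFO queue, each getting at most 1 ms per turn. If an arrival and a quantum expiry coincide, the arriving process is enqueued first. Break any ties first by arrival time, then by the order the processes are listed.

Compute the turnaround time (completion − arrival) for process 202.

Timeline: | 200 0-1 | 201 1-2 | 202 2-3 | 200 3-4 | 201 4-5 | 200 5-6 | 201 6-7 | 200 7-14 |
Completion: 200=14  201=7  202=3
Turnaround(202) = completion − arrival = 3 − 0 = 3

3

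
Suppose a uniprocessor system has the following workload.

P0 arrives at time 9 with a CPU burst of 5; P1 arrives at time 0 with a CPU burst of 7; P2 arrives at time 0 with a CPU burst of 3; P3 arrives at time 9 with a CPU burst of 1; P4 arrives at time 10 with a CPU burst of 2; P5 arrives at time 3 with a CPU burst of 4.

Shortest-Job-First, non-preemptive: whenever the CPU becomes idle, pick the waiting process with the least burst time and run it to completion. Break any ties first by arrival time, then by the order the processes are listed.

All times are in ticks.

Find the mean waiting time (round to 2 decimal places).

4.17

Schedule: | P2 0-3 | P5 3-7 | P1 7-14 | P3 14-15 | P4 15-17 | P0 17-22 |
Completion: P0=22  P1=14  P2=3  P3=15  P4=17  P5=7
Turnaround (C−A): P0=13  P1=14  P2=3  P3=6  P4=7  P5=4
Waiting times: P0=8, P1=7, P2=0, P3=5, P4=5, P5=0
Average waiting = (8+7+0+5+5+0) / 6 = 25/6 = 4.17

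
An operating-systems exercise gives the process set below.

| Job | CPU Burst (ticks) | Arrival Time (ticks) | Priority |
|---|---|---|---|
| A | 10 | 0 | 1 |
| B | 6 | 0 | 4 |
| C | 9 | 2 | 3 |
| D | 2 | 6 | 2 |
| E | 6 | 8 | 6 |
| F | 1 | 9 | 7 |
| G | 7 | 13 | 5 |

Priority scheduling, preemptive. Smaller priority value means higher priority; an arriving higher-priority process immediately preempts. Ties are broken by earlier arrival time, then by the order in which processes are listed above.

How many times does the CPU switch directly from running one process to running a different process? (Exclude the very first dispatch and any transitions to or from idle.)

Gantt: | A 0-10 | D 10-12 | C 12-21 | B 21-27 | G 27-34 | E 34-40 | F 40-41 |
Completion: A=10  B=27  C=21  D=12  E=40  F=41  G=34
Turnaround (C−A): A=10  B=27  C=19  D=6  E=32  F=32  G=21

6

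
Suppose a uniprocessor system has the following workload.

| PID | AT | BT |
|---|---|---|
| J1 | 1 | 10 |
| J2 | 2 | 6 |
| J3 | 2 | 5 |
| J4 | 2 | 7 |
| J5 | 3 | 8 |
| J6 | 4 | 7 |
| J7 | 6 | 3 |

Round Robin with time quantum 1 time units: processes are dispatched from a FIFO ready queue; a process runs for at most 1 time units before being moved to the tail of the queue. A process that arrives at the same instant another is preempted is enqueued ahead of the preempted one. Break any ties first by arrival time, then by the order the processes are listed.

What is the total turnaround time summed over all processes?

Gantt: | idle 0-1 | J1 1-2 | J2 2-3 | J3 3-4 | J4 4-5 | J1 5-6 | J5 6-7 | J2 7-8 | J6 8-9 | J3 9-10 | J4 10-11 | J7 11-12 | J1 12-13 | J5 13-14 | J2 14-15 | J6 15-16 | J3 16-17 | J4 17-18 | J7 18-19 | J1 19-20 | J5 20-21 | J2 21-22 | J6 22-23 | J3 23-24 | J4 24-25 | J7 25-26 | J1 26-27 | J5 27-28 | J2 28-29 | J6 29-30 | J3 30-31 | J4 31-32 | J1 32-33 | J5 33-34 | J2 34-35 | J6 35-36 | J4 36-37 | J1 37-38 | J5 38-39 | J6 39-40 | J4 40-41 | J1 41-42 | J5 42-43 | J6 43-44 | J1 44-45 | J5 45-46 | J1 46-47 |
Completion: J1=47  J2=35  J3=31  J4=41  J5=46  J6=44  J7=26
Turnaround = completion − arrival: J1=46, J2=33, J3=29, J4=39, J5=43, J6=40, J7=20
Total turnaround = 46 + 33 + 29 + 39 + 43 + 40 + 20 = 250

250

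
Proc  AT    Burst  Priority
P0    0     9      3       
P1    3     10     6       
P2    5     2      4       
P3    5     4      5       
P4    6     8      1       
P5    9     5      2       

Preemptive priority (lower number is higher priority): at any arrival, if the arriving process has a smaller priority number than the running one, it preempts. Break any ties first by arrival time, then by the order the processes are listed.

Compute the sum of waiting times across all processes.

Schedule: | P0 0-6 | P4 6-14 | P5 14-19 | P0 19-22 | P2 22-24 | P3 24-28 | P1 28-38 |
Completion: P0=22  P1=38  P2=24  P3=28  P4=14  P5=19
Waiting = turnaround − burst: P0=13, P1=25, P2=17, P3=19, P4=0, P5=5
Total waiting = 13 + 25 + 17 + 19 + 0 + 5 = 79

79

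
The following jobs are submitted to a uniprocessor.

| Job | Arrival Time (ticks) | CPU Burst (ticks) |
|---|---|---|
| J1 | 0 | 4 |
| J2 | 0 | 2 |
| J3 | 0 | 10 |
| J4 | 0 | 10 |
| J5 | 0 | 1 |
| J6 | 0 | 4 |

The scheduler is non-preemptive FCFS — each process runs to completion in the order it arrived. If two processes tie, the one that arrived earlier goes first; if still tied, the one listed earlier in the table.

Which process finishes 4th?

Gantt: | J1 0-4 | J2 4-6 | J3 6-16 | J4 16-26 | J5 26-27 | J6 27-31 |
Completion: J1=4  J2=6  J3=16  J4=26  J5=27  J6=31
Finish order: J1 → J2 → J3 → J4 → J5 → J6

J4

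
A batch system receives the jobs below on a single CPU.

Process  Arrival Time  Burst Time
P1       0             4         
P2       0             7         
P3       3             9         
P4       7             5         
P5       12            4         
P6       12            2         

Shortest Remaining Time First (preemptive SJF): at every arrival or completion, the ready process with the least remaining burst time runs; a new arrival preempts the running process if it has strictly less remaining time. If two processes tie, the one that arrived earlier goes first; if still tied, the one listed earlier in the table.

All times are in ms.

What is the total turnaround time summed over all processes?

Gantt: | P1 0-4 | P2 4-11 | P4 11-12 | P6 12-14 | P4 14-18 | P5 18-22 | P3 22-31 |
Completion: P1=4  P2=11  P3=31  P4=18  P5=22  P6=14
Turnaround (C−A): P1=4  P2=11  P3=28  P4=11  P5=10  P6=2
Turnaround = completion − arrival: P1=4, P2=11, P3=28, P4=11, P5=10, P6=2
Total turnaround = 4 + 11 + 28 + 11 + 10 + 2 = 66

66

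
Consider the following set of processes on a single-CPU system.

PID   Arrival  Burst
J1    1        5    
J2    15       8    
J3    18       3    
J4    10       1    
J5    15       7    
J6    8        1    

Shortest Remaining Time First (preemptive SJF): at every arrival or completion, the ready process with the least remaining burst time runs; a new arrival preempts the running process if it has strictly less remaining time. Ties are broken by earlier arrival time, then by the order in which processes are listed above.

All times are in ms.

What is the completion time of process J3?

Timeline: | idle 0-1 | J1 1-6 | idle 6-8 | J6 8-9 | idle 9-10 | J4 10-11 | idle 11-15 | J5 15-18 | J3 18-21 | J5 21-25 | J2 25-33 |
Completion: J1=6  J2=33  J3=21  J4=11  J5=25  J6=9

21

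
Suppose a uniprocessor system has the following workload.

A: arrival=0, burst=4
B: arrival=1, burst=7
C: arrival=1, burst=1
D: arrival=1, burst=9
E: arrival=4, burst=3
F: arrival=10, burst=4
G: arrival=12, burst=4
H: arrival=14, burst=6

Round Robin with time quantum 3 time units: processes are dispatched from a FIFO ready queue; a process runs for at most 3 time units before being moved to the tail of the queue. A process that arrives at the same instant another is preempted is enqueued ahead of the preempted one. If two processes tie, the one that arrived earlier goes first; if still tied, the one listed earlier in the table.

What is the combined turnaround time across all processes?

157

Gantt: | A 0-3 | B 3-6 | C 6-7 | D 7-10 | A 10-11 | E 11-14 | B 14-17 | F 17-20 | D 20-23 | G 23-26 | H 26-29 | B 29-30 | F 30-31 | D 31-34 | G 34-35 | H 35-38 |
Completion: A=11  B=30  C=7  D=34  E=14  F=31  G=35  H=38
Turnaround = completion − arrival: A=11, B=29, C=6, D=33, E=10, F=21, G=23, H=24
Total turnaround = 11 + 29 + 6 + 33 + 10 + 21 + 23 + 24 = 157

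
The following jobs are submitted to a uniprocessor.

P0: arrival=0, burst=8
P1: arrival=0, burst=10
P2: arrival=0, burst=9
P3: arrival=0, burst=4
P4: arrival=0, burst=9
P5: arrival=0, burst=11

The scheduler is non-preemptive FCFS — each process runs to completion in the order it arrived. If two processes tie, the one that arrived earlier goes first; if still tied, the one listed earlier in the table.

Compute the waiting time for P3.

27

Gantt: | P0 0-8 | P1 8-18 | P2 18-27 | P3 27-31 | P4 31-40 | P5 40-51 |
Completion: P0=8  P1=18  P2=27  P3=31  P4=40  P5=51
Waiting(P3) = turnaround − burst = 31 − 4 = 27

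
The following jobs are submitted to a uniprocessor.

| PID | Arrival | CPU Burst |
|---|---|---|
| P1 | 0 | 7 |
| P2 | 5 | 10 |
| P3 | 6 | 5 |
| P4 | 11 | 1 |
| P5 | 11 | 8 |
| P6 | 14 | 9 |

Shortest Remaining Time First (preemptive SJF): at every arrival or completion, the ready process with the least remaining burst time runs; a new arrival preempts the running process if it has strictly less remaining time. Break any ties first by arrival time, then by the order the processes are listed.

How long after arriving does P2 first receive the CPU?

25

Timeline: | P1 0-7 | P3 7-12 | P4 12-13 | P5 13-21 | P6 21-30 | P2 30-40 |
Completion: P1=7  P2=40  P3=12  P4=13  P5=21  P6=30
Response(P2) = first start − arrival = 30 − 5 = 25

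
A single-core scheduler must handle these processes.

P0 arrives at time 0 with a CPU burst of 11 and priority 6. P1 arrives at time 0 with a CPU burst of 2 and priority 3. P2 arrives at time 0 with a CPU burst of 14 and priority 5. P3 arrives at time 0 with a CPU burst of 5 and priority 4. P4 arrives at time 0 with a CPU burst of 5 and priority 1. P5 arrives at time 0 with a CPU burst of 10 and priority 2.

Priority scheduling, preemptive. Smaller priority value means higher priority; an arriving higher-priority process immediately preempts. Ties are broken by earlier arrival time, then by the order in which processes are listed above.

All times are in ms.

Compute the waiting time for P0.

Timeline: | P4 0-5 | P5 5-15 | P1 15-17 | P3 17-22 | P2 22-36 | P0 36-47 |
Completion: P0=47  P1=17  P2=36  P3=22  P4=5  P5=15
Turnaround (C−A): P0=47  P1=17  P2=36  P3=22  P4=5  P5=15
Waiting(P0) = turnaround − burst = 47 − 11 = 36

36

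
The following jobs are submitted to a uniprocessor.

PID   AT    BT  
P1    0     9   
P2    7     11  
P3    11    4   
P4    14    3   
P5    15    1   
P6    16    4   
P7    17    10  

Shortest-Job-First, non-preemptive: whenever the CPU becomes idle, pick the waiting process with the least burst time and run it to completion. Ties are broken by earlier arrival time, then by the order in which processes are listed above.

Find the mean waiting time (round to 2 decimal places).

7.71

Gantt: | P1 0-9 | P2 9-20 | P5 20-21 | P4 21-24 | P3 24-28 | P6 28-32 | P7 32-42 |
Completion: P1=9  P2=20  P3=28  P4=24  P5=21  P6=32  P7=42
Turnaround (C−A): P1=9  P2=13  P3=17  P4=10  P5=6  P6=16  P7=25
Waiting times: P1=0, P2=2, P3=13, P4=7, P5=5, P6=12, P7=15
Average waiting = (0+2+13+7+5+12+15) / 7 = 54/7 = 7.71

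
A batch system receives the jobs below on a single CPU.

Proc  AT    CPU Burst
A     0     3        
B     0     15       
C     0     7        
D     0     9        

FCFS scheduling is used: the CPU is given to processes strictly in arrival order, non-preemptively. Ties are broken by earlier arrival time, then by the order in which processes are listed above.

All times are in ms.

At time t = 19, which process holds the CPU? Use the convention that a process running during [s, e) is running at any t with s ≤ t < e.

Gantt: | A 0-3 | B 3-18 | C 18-25 | D 25-34 |
Completion: A=3  B=18  C=25  D=34
Turnaround (C−A): A=3  B=18  C=25  D=34

C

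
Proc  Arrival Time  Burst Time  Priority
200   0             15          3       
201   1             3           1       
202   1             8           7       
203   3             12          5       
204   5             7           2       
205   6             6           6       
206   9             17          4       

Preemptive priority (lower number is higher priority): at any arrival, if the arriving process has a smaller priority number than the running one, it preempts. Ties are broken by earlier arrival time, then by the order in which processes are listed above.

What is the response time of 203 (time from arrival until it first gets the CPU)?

Gantt: | 200 0-1 | 201 1-4 | 200 4-5 | 204 5-12 | 200 12-25 | 206 25-42 | 203 42-54 | 205 54-60 | 202 60-68 |
Completion: 200=25  201=4  202=68  203=54  204=12  205=60  206=42
Turnaround (C−A): 200=25  201=3  202=67  203=51  204=7  205=54  206=33
Response(203) = first start − arrival = 42 − 3 = 39

39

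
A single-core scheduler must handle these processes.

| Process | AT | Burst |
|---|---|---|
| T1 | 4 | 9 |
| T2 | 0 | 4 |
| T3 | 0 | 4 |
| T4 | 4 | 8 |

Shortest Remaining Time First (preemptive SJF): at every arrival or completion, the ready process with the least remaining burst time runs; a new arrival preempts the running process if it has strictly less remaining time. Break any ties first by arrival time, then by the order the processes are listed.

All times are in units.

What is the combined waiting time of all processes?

Gantt: | T2 0-4 | T3 4-8 | T4 8-16 | T1 16-25 |
Completion: T1=25  T2=4  T3=8  T4=16
Waiting = turnaround − burst: T1=12, T2=0, T3=4, T4=4
Total waiting = 12 + 0 + 4 + 4 = 20

20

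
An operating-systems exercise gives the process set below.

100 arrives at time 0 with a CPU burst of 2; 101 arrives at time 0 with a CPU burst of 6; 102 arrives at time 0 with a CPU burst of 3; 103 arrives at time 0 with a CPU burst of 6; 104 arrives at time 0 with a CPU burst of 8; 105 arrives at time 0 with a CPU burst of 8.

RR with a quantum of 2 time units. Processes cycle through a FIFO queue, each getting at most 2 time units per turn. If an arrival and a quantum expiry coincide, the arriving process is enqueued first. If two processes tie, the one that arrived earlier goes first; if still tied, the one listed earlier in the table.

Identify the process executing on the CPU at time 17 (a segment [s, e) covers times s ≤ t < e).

Gantt: | 100 0-2 | 101 2-4 | 102 4-6 | 103 6-8 | 104 8-10 | 105 10-12 | 101 12-14 | 102 14-15 | 103 15-17 | 104 17-19 | 105 19-21 | 101 21-23 | 103 23-25 | 104 25-27 | 105 27-29 | 104 29-31 | 105 31-33 |
Completion: 100=2  101=23  102=15  103=25  104=31  105=33

104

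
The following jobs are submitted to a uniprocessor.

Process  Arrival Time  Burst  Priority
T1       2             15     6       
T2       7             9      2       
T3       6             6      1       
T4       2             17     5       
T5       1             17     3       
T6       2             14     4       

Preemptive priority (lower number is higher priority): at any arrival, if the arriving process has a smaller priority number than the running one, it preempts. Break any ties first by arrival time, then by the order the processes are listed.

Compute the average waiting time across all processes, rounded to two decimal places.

26.33

Gantt: | idle 0-1 | T5 1-6 | T3 6-12 | T2 12-21 | T5 21-33 | T6 33-47 | T4 47-64 | T1 64-79 |
Completion: T1=79  T2=21  T3=12  T4=64  T5=33  T6=47
Waiting times: T1=62, T2=5, T3=0, T4=45, T5=15, T6=31
Average waiting = (62+5+0+45+15+31) / 6 = 158/6 = 26.33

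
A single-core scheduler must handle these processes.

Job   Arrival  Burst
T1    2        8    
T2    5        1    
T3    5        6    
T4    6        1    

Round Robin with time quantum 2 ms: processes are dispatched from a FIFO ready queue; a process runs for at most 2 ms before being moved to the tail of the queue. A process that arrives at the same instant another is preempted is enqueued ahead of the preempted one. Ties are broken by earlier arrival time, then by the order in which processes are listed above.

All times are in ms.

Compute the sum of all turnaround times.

33

Timeline: | idle 0-2 | T1 2-6 | T2 6-7 | T3 7-9 | T4 9-10 | T1 10-12 | T3 12-14 | T1 14-16 | T3 16-18 |
Completion: T1=16  T2=7  T3=18  T4=10
Turnaround (C−A): T1=14  T2=2  T3=13  T4=4
Turnaround = completion − arrival: T1=14, T2=2, T3=13, T4=4
Total turnaround = 14 + 2 + 13 + 4 = 33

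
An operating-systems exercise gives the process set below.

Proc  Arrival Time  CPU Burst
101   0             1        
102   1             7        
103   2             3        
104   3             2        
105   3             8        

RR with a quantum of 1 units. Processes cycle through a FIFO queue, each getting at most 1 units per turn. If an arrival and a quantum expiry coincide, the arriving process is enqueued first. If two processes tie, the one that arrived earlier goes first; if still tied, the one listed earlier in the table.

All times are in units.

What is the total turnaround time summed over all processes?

51

Gantt: | 101 0-1 | 102 1-2 | 103 2-3 | 102 3-4 | 104 4-5 | 105 5-6 | 103 6-7 | 102 7-8 | 104 8-9 | 105 9-10 | 103 10-11 | 102 11-12 | 105 12-13 | 102 13-14 | 105 14-15 | 102 15-16 | 105 16-17 | 102 17-18 | 105 18-21 |
Completion: 101=1  102=18  103=11  104=9  105=21
Turnaround (C−A): 101=1  102=17  103=9  104=6  105=18
Turnaround = completion − arrival: 101=1, 102=17, 103=9, 104=6, 105=18
Total turnaround = 1 + 17 + 9 + 6 + 18 = 51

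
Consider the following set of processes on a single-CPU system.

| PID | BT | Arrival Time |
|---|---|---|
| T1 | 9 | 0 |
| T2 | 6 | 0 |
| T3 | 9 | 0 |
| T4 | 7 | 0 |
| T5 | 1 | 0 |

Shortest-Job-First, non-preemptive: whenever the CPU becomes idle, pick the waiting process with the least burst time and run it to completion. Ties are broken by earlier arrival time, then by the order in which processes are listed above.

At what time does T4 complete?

14

Schedule: | T5 0-1 | T2 1-7 | T4 7-14 | T1 14-23 | T3 23-32 |
Completion: T1=23  T2=7  T3=32  T4=14  T5=1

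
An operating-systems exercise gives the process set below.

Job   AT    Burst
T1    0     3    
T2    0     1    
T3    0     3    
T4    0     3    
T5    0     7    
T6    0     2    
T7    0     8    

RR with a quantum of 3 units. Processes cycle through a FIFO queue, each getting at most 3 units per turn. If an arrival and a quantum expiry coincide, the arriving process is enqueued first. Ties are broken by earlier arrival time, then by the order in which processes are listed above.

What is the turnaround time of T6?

15

Schedule: | T1 0-3 | T2 3-4 | T3 4-7 | T4 7-10 | T5 10-13 | T6 13-15 | T7 15-18 | T5 18-21 | T7 21-24 | T5 24-25 | T7 25-27 |
Completion: T1=3  T2=4  T3=7  T4=10  T5=25  T6=15  T7=27
Turnaround(T6) = completion − arrival = 15 − 0 = 15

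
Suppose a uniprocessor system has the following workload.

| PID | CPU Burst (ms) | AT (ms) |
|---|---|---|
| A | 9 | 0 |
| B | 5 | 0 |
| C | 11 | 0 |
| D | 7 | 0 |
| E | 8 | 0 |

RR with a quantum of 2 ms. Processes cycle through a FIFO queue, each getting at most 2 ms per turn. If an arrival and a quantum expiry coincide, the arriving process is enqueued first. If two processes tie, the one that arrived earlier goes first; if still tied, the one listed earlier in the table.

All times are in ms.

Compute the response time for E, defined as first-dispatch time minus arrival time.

8

Gantt: | A 0-2 | B 2-4 | C 4-6 | D 6-8 | E 8-10 | A 10-12 | B 12-14 | C 14-16 | D 16-18 | E 18-20 | A 20-22 | B 22-23 | C 23-25 | D 25-27 | E 27-29 | A 29-31 | C 31-33 | D 33-34 | E 34-36 | A 36-37 | C 37-40 |
Completion: A=37  B=23  C=40  D=34  E=36
Turnaround (C−A): A=37  B=23  C=40  D=34  E=36
Response(E) = first start − arrival = 8 − 0 = 8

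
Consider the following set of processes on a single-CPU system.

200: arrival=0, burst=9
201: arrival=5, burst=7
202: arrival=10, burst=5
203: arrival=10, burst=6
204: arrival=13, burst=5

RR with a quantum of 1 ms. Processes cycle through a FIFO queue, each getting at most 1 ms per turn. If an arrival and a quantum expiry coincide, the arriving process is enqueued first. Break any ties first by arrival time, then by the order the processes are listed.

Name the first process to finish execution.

Timeline: | 200 0-5 | 201 5-6 | 200 6-7 | 201 7-8 | 200 8-9 | 201 9-10 | 200 10-11 | 202 11-12 | 203 12-13 | 201 13-14 | 200 14-15 | 202 15-16 | 204 16-17 | 203 17-18 | 201 18-19 | 202 19-20 | 204 20-21 | 203 21-22 | 201 22-23 | 202 23-24 | 204 24-25 | 203 25-26 | 201 26-27 | 202 27-28 | 204 28-29 | 203 29-30 | 204 30-31 | 203 31-32 |
Completion: 200=15  201=27  202=28  203=32  204=31
Turnaround (C−A): 200=15  201=22  202=18  203=22  204=18
Finish order: 200 → 201 → 202 → 204 → 203

200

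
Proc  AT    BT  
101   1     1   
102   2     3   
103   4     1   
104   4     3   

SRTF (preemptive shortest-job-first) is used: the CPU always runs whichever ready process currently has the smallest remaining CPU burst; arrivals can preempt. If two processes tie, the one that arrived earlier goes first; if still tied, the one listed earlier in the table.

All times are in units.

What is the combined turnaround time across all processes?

11

Gantt: | idle 0-1 | 101 1-2 | 102 2-5 | 103 5-6 | 104 6-9 |
Completion: 101=2  102=5  103=6  104=9
Turnaround (C−A): 101=1  102=3  103=2  104=5
Turnaround = completion − arrival: 101=1, 102=3, 103=2, 104=5
Total turnaround = 1 + 3 + 2 + 5 = 11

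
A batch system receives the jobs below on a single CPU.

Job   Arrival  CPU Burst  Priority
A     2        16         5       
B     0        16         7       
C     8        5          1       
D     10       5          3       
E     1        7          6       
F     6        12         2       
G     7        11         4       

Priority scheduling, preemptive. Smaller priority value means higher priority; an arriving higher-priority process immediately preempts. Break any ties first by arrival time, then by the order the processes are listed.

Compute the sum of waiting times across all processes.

Schedule: | B 0-1 | E 1-2 | A 2-6 | F 6-8 | C 8-13 | F 13-23 | D 23-28 | G 28-39 | A 39-51 | E 51-57 | B 57-72 |
Completion: A=51  B=72  C=13  D=28  E=57  F=23  G=39
Waiting = turnaround − burst: A=33, B=56, C=0, D=13, E=49, F=5, G=21
Total waiting = 33 + 56 + 0 + 13 + 49 + 5 + 21 = 177

177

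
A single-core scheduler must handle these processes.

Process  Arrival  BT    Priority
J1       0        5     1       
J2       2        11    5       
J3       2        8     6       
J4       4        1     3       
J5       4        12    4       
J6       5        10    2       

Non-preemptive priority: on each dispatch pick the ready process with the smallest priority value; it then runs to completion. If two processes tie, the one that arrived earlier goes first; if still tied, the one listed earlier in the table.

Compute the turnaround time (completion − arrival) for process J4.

Schedule: | J1 0-5 | J6 5-15 | J4 15-16 | J5 16-28 | J2 28-39 | J3 39-47 |
Completion: J1=5  J2=39  J3=47  J4=16  J5=28  J6=15
Turnaround(J4) = completion − arrival = 16 − 4 = 12

12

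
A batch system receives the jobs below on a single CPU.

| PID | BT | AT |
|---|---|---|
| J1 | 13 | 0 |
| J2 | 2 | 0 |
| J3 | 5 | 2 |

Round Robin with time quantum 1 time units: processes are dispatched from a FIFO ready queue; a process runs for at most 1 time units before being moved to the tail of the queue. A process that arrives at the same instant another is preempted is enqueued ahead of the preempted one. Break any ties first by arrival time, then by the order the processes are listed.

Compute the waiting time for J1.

Schedule: | J1 0-1 | J2 1-2 | J1 2-3 | J3 3-4 | J2 4-5 | J1 5-6 | J3 6-7 | J1 7-8 | J3 8-9 | J1 9-10 | J3 10-11 | J1 11-12 | J3 12-13 | J1 13-20 |
Completion: J1=20  J2=5  J3=13
Turnaround (C−A): J1=20  J2=5  J3=11
Waiting(J1) = turnaround − burst = 20 − 13 = 7

7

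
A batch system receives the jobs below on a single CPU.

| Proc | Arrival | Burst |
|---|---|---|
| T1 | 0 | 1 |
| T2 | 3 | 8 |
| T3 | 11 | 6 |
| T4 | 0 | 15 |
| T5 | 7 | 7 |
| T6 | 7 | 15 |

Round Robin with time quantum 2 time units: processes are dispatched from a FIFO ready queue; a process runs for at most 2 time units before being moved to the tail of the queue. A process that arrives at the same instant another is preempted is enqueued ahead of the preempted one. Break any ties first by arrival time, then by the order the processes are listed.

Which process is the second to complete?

Timeline: | T1 0-1 | T4 1-3 | T2 3-5 | T4 5-7 | T2 7-9 | T5 9-11 | T6 11-13 | T4 13-15 | T2 15-17 | T3 17-19 | T5 19-21 | T6 21-23 | T4 23-25 | T2 25-27 | T3 27-29 | T5 29-31 | T6 31-33 | T4 33-35 | T3 35-37 | T5 37-38 | T6 38-40 | T4 40-42 | T6 42-44 | T4 44-46 | T6 46-48 | T4 48-49 | T6 49-52 |
Completion: T1=1  T2=27  T3=37  T4=49  T5=38  T6=52
Finish order: T1 → T2 → T3 → T5 → T4 → T6

T2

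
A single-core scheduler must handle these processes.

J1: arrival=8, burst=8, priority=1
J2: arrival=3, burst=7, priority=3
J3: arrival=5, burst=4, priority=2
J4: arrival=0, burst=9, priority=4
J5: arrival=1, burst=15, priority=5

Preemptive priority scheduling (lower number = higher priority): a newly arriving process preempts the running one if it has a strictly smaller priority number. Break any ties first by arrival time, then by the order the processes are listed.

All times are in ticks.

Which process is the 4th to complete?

Gantt: | J4 0-3 | J2 3-5 | J3 5-8 | J1 8-16 | J3 16-17 | J2 17-22 | J4 22-28 | J5 28-43 |
Completion: J1=16  J2=22  J3=17  J4=28  J5=43
Finish order: J1 → J3 → J2 → J4 → J5

J4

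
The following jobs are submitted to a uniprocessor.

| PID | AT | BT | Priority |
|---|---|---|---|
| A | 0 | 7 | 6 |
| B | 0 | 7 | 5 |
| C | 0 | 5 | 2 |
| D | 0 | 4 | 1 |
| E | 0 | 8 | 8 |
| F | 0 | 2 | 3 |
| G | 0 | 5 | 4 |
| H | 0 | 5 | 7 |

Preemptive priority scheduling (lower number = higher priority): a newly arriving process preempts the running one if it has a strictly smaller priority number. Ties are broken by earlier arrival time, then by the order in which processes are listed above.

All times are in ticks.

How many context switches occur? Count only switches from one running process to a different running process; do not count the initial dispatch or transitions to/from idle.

7

Gantt: | D 0-4 | C 4-9 | F 9-11 | G 11-16 | B 16-23 | A 23-30 | H 30-35 | E 35-43 |
Completion: A=30  B=23  C=9  D=4  E=43  F=11  G=16  H=35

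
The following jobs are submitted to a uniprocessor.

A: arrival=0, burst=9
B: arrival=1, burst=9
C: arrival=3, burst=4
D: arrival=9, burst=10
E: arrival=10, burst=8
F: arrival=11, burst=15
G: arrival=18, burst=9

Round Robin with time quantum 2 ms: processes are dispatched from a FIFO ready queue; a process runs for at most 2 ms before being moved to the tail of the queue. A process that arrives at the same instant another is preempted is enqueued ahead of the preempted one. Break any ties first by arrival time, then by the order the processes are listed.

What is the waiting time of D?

Schedule: | A 0-2 | B 2-4 | A 4-6 | C 6-8 | B 8-10 | A 10-12 | C 12-14 | D 14-16 | E 16-18 | B 18-20 | F 20-22 | A 22-24 | D 24-26 | G 26-28 | E 28-30 | B 30-32 | F 32-34 | A 34-35 | D 35-37 | G 37-39 | E 39-41 | B 41-42 | F 42-44 | D 44-46 | G 46-48 | E 48-50 | F 50-52 | D 52-54 | G 54-56 | F 56-58 | G 58-59 | F 59-64 |
Completion: A=35  B=42  C=14  D=54  E=50  F=64  G=59
Waiting(D) = turnaround − burst = 45 − 10 = 35

35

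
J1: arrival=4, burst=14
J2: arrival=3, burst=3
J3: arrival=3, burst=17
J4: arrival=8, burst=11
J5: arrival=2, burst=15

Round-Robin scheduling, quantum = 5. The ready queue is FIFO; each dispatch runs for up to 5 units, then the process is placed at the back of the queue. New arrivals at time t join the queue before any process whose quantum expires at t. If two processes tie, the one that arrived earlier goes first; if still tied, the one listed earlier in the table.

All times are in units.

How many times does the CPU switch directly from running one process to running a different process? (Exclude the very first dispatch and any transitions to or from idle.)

Gantt: | idle 0-2 | J5 2-7 | J2 7-10 | J3 10-15 | J1 15-20 | J5 20-25 | J4 25-30 | J3 30-35 | J1 35-40 | J5 40-45 | J4 45-50 | J3 50-55 | J1 55-59 | J4 59-60 | J3 60-62 |
Completion: J1=59  J2=10  J3=62  J4=60  J5=45
Turnaround (C−A): J1=55  J2=7  J3=59  J4=52  J5=43

13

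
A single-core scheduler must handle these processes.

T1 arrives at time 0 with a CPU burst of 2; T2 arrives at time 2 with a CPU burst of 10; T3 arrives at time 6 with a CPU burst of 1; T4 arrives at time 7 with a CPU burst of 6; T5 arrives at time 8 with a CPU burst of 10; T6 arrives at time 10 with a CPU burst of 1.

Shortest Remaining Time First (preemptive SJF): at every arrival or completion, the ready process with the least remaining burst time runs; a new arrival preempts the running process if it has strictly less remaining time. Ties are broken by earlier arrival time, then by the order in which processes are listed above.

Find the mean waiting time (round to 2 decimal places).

3.50

Timeline: | T1 0-2 | T2 2-6 | T3 6-7 | T2 7-10 | T6 10-11 | T2 11-14 | T4 14-20 | T5 20-30 |
Completion: T1=2  T2=14  T3=7  T4=20  T5=30  T6=11
Waiting times: T1=0, T2=2, T3=0, T4=7, T5=12, T6=0
Average waiting = (0+2+0+7+12+0) / 6 = 21/6 = 3.50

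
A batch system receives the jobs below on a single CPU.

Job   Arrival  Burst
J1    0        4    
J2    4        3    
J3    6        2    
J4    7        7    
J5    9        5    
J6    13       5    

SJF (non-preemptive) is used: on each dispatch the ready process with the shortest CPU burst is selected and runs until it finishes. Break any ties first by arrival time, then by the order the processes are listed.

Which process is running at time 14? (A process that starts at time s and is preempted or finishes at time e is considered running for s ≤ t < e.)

J6

Schedule: | J1 0-4 | J2 4-7 | J3 7-9 | J5 9-14 | J6 14-19 | J4 19-26 |
Completion: J1=4  J2=7  J3=9  J4=26  J5=14  J6=19
Turnaround (C−A): J1=4  J2=3  J3=3  J4=19  J5=5  J6=6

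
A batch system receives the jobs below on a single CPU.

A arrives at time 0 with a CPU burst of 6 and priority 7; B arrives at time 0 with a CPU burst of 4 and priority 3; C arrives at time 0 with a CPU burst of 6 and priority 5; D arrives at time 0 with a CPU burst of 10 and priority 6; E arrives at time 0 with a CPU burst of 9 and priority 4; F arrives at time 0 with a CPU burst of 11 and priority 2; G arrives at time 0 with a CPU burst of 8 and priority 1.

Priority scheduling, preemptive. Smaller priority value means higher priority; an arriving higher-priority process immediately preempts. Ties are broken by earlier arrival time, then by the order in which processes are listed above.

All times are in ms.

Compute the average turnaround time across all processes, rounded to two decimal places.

31.71

Schedule: | G 0-8 | F 8-19 | B 19-23 | E 23-32 | C 32-38 | D 38-48 | A 48-54 |
Completion: A=54  B=23  C=38  D=48  E=32  F=19  G=8
Turnaround (C−A): A=54  B=23  C=38  D=48  E=32  F=19  G=8
Turnaround times: A=54, B=23, C=38, D=48, E=32, F=19, G=8
Average turnaround = (54+23+38+48+32+19+8) / 7 = 222/7 = 31.71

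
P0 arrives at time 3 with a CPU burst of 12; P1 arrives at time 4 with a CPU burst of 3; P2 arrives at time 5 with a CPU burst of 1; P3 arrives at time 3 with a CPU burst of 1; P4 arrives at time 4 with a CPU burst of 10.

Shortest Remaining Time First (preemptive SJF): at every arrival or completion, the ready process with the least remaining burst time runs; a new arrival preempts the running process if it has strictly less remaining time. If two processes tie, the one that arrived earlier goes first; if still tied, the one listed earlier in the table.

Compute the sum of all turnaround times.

47

Gantt: | idle 0-3 | P3 3-4 | P1 4-5 | P2 5-6 | P1 6-8 | P4 8-18 | P0 18-30 |
Completion: P0=30  P1=8  P2=6  P3=4  P4=18
Turnaround (C−A): P0=27  P1=4  P2=1  P3=1  P4=14
Turnaround = completion − arrival: P0=27, P1=4, P2=1, P3=1, P4=14
Total turnaround = 27 + 4 + 1 + 1 + 14 = 47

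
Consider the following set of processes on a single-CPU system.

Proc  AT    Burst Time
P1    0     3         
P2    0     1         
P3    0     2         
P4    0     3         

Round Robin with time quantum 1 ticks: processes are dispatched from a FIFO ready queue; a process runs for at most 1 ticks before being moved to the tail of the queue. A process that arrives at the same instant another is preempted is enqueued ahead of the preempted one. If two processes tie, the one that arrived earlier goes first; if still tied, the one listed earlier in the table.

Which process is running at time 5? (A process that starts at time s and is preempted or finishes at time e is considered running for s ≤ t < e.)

P3

Gantt: | P1 0-1 | P2 1-2 | P3 2-3 | P4 3-4 | P1 4-5 | P3 5-6 | P4 6-7 | P1 7-8 | P4 8-9 |
Completion: P1=8  P2=2  P3=6  P4=9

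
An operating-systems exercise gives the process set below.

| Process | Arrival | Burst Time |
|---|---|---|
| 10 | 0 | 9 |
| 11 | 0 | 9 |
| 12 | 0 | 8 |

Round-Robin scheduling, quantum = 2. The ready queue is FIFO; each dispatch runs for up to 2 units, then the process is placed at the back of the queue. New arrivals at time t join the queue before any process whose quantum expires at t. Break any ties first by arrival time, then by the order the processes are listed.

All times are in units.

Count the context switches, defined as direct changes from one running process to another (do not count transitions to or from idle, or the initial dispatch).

13

Gantt: | 10 0-2 | 11 2-4 | 12 4-6 | 10 6-8 | 11 8-10 | 12 10-12 | 10 12-14 | 11 14-16 | 12 16-18 | 10 18-20 | 11 20-22 | 12 22-24 | 10 24-25 | 11 25-26 |
Completion: 10=25  11=26  12=24
Turnaround (C−A): 10=25  11=26  12=24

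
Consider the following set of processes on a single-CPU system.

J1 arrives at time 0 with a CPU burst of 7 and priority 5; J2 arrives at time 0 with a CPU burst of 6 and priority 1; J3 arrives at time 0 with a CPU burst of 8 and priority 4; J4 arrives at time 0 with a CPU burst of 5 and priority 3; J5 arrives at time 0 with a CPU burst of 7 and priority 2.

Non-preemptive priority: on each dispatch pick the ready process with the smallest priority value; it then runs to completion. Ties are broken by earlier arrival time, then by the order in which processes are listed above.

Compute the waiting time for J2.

0

Schedule: | J2 0-6 | J5 6-13 | J4 13-18 | J3 18-26 | J1 26-33 |
Completion: J1=33  J2=6  J3=26  J4=18  J5=13
Turnaround (C−A): J1=33  J2=6  J3=26  J4=18  J5=13
Waiting(J2) = turnaround − burst = 6 − 6 = 0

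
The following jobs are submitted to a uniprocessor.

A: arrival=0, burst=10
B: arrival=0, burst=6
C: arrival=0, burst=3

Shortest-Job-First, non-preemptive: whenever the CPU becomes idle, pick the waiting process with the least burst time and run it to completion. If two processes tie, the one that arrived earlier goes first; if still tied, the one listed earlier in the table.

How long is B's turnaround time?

9

Gantt: | C 0-3 | B 3-9 | A 9-19 |
Completion: A=19  B=9  C=3
Turnaround(B) = completion − arrival = 9 − 0 = 9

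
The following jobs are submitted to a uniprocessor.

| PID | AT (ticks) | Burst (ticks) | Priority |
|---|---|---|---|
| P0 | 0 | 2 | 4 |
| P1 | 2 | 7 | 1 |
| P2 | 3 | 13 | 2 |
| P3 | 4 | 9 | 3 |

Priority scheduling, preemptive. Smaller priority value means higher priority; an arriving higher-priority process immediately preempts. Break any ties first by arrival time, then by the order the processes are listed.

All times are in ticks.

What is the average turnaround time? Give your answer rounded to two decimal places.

13.75

Schedule: | P0 0-2 | P1 2-9 | P2 9-22 | P3 22-31 |
Completion: P0=2  P1=9  P2=22  P3=31
Turnaround times: P0=2, P1=7, P2=19, P3=27
Average turnaround = (2+7+19+27) / 4 = 55/4 = 13.75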